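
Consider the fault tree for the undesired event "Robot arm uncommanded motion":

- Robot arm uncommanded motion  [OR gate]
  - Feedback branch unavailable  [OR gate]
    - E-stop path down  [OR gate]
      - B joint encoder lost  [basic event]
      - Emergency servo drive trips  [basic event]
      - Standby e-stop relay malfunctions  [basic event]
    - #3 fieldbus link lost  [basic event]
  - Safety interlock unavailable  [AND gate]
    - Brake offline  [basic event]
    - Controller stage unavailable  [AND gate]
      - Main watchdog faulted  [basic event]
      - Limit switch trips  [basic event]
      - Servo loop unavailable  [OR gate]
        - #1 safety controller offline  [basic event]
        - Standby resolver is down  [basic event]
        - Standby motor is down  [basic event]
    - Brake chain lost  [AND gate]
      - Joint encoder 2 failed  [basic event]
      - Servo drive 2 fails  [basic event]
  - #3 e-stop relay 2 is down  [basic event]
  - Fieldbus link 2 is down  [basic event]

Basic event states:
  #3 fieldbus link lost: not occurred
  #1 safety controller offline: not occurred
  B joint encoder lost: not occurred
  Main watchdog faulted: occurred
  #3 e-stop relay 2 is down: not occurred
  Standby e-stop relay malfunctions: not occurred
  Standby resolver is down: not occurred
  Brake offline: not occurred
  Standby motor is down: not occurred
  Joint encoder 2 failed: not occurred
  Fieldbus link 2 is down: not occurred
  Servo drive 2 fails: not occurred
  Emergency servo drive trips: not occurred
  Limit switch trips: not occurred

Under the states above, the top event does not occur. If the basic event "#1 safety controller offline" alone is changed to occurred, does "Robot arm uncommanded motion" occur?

No

Counterfactual: set "#1 safety controller offline" to occurred.
E-stop path down [OR]: B joint encoder lost=not, Emergency servo drive trips=not, Standby e-stop relay malfunctions=not → no input occurs → does not occur.
Feedback branch unavailable [OR]: E-stop path down=not, #3 fieldbus link lost=not → no input occurs → does not occur.
Servo loop unavailable [OR]: #1 safety controller offline=occurs, Standby resolver is down=not, Standby motor is down=not → at least one input occurs → occurs.
Controller stage unavailable [AND]: Main watchdog faulted=occurs, Limit switch trips=not, Servo loop unavailable=occurs → not all inputs occur → does not occur.
Brake chain lost [AND]: Joint encoder 2 failed=not, Servo drive 2 fails=not → not all inputs occur → does not occur.
Safety interlock unavailable [AND]: Brake offline=not, Controller stage unavailable=not, Brake chain lost=not → not all inputs occur → does not occur.
Robot arm uncommanded motion [OR]: Feedback branch unavailable=not, Safety interlock unavailable=not, #3 e-stop relay 2 is down=not, Fieldbus link 2 is down=not → no input occurs → does not occur.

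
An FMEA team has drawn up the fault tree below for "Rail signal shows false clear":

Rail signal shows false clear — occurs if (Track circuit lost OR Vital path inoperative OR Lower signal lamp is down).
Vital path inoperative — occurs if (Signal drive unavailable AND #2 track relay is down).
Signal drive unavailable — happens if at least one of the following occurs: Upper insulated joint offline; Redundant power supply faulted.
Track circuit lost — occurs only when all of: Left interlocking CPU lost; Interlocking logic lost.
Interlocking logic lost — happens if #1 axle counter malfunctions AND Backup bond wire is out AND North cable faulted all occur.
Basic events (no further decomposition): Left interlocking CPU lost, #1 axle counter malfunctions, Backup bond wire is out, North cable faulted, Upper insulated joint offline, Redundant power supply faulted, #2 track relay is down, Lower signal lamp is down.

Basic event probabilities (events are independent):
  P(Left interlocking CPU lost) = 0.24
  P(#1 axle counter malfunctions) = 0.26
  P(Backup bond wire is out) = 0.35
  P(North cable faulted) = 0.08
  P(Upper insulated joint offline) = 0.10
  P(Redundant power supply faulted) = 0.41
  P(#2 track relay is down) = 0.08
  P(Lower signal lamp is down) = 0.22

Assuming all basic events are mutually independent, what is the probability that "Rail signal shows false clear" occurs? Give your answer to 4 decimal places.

P(Interlocking logic lost) [AND] = 0.26 × 0.35 × 0.08 = 0.007280
P(Track circuit lost) [AND] = 0.24 × 0.007280 = 0.001747
P(Signal drive unavailable) [OR] = 1 − (1−0.10) × (1−0.41) = 0.469000
P(Vital path inoperative) [AND] = 0.469000 × 0.08 = 0.037520
P(Rail signal shows false clear) [OR] = 1 − (1−0.001747) × (1−0.037520) × (1−0.22) = 0.250577
Rounded to 4 decimal places: P(Rail signal shows false clear) ≈ 0.2506.

0.2506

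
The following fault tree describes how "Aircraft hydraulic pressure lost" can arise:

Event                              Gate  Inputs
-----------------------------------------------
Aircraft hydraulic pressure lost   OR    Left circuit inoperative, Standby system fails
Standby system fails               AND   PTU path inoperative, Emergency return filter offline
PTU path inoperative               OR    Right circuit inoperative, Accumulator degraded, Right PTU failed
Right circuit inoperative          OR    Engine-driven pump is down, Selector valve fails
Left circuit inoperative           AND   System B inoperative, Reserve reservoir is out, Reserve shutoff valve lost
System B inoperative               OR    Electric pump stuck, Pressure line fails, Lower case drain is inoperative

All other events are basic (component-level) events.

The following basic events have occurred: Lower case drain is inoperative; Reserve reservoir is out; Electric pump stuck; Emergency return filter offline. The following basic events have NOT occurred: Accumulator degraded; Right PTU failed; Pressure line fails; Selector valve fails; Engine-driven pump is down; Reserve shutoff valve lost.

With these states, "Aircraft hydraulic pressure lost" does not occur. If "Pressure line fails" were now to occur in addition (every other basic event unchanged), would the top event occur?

No

Counterfactual: set "Pressure line fails" to occurred.
System B inoperative [OR]: Electric pump stuck=occurs, Pressure line fails=occurs, Lower case drain is inoperative=occurs → at least one input occurs → occurs.
Left circuit inoperative [AND]: System B inoperative=occurs, Reserve reservoir is out=occurs, Reserve shutoff valve lost=not → not all inputs occur → does not occur.
Right circuit inoperative [OR]: Engine-driven pump is down=not, Selector valve fails=not → no input occurs → does not occur.
PTU path inoperative [OR]: Right circuit inoperative=not, Accumulator degraded=not, Right PTU failed=not → no input occurs → does not occur.
Standby system fails [AND]: PTU path inoperative=not, Emergency return filter offline=occurs → not all inputs occur → does not occur.
Aircraft hydraulic pressure lost [OR]: Left circuit inoperative=not, Standby system fails=not → no input occurs → does not occur.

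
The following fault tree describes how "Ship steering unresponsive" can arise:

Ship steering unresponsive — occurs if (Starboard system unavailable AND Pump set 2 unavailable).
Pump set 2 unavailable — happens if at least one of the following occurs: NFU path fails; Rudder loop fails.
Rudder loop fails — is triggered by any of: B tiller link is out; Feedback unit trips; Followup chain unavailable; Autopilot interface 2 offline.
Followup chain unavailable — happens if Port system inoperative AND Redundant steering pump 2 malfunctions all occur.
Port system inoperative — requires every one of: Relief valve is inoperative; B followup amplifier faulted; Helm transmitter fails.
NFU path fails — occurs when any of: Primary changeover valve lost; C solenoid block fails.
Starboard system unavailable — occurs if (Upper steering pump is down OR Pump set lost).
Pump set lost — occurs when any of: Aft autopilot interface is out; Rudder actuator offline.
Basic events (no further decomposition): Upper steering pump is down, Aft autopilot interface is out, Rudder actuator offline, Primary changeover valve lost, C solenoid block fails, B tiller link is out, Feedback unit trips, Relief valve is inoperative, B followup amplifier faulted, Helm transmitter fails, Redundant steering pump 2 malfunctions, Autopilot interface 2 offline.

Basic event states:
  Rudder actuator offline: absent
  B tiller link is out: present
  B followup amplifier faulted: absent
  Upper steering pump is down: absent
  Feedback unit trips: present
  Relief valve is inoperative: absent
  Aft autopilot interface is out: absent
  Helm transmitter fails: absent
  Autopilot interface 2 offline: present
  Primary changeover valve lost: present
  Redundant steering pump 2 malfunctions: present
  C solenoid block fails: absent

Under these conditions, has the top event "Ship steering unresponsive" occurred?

No

Pump set lost [OR]: Aft autopilot interface is out=not, Rudder actuator offline=not → no input occurs → does not occur.
Starboard system unavailable [OR]: Upper steering pump is down=not, Pump set lost=not → no input occurs → does not occur.
NFU path fails [OR]: Primary changeover valve lost=occurs, C solenoid block fails=not → at least one input occurs → occurs.
Port system inoperative [AND]: Relief valve is inoperative=not, B followup amplifier faulted=not, Helm transmitter fails=not → not all inputs occur → does not occur.
Followup chain unavailable [AND]: Port system inoperative=not, Redundant steering pump 2 malfunctions=occurs → not all inputs occur → does not occur.
Rudder loop fails [OR]: B tiller link is out=occurs, Feedback unit trips=occurs, Followup chain unavailable=not, Autopilot interface 2 offline=occurs → at least one input occurs → occurs.
Pump set 2 unavailable [OR]: NFU path fails=occurs, Rudder loop fails=occurs → at least one input occurs → occurs.
Ship steering unresponsive [AND]: Starboard system unavailable=not, Pump set 2 unavailable=occurs → not all inputs occur → does not occur.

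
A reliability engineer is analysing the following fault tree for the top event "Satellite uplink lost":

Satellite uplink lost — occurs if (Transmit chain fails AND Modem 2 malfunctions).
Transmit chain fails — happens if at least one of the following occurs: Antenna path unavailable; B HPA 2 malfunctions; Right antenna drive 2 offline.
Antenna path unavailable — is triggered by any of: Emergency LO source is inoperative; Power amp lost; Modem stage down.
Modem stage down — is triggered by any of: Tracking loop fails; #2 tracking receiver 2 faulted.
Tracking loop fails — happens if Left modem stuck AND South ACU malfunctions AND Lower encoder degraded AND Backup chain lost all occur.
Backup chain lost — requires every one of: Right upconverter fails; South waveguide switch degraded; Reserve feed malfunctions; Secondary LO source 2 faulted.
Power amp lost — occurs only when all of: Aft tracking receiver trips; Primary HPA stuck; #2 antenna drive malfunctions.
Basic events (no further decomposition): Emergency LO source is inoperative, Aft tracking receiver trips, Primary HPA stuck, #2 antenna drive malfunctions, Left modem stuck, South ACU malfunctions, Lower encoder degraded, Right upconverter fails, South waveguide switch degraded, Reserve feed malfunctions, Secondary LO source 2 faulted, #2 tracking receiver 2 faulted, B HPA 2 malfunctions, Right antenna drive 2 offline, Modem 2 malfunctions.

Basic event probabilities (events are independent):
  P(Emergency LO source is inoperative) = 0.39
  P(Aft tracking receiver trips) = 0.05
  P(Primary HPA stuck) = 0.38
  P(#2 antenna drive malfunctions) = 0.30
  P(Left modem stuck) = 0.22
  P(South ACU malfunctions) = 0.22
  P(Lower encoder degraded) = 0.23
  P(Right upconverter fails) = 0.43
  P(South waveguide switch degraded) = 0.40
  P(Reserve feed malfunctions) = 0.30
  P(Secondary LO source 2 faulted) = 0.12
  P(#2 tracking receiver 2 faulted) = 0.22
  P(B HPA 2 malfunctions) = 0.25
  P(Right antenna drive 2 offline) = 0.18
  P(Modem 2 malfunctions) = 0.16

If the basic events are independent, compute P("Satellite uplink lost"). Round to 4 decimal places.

0.1135

P(Power amp lost) [AND] = 0.05 × 0.38 × 0.30 = 0.005700
P(Backup chain lost) [AND] = 0.43 × 0.40 × 0.30 × 0.12 = 0.006192
P(Tracking loop fails) [AND] = 0.22 × 0.22 × 0.23 × 0.006192 = 0.000069
P(Modem stage down) [OR] = 1 − (1−0.000069) × (1−0.22) = 0.220054
P(Antenna path unavailable) [OR] = 1 − (1−0.39) × (1−0.005700) × (1−0.220054) = 0.526945
P(Transmit chain fails) [OR] = 1 − (1−0.526945) × (1−0.25) × (1−0.18) = 0.709071
P(Satellite uplink lost) [AND] = 0.709071 × 0.16 = 0.113451
Rounded to 4 decimal places: P(Satellite uplink lost) ≈ 0.1135.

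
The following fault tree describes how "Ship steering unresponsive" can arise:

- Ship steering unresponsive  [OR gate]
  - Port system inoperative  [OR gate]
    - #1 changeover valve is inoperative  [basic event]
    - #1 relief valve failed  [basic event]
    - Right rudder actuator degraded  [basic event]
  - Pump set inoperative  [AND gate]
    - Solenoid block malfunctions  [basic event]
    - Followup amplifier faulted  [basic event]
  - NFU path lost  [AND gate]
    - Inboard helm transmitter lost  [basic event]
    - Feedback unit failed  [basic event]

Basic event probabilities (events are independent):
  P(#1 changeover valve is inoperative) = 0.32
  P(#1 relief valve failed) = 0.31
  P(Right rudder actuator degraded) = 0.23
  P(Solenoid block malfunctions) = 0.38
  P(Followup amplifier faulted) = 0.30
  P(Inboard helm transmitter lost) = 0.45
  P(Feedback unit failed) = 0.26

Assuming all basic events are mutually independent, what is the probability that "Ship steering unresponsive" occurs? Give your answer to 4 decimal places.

0.7174

P(Port system inoperative) [OR] = 1 − (1−0.32) × (1−0.31) × (1−0.23) = 0.638716
P(Pump set inoperative) [AND] = 0.38 × 0.30 = 0.114000
P(NFU path lost) [AND] = 0.45 × 0.26 = 0.117000
P(Ship steering unresponsive) [OR] = 1 − (1−0.638716) × (1−0.114000) × (1−0.117000) = 0.717354
Rounded to 4 decimal places: P(Ship steering unresponsive) ≈ 0.7174.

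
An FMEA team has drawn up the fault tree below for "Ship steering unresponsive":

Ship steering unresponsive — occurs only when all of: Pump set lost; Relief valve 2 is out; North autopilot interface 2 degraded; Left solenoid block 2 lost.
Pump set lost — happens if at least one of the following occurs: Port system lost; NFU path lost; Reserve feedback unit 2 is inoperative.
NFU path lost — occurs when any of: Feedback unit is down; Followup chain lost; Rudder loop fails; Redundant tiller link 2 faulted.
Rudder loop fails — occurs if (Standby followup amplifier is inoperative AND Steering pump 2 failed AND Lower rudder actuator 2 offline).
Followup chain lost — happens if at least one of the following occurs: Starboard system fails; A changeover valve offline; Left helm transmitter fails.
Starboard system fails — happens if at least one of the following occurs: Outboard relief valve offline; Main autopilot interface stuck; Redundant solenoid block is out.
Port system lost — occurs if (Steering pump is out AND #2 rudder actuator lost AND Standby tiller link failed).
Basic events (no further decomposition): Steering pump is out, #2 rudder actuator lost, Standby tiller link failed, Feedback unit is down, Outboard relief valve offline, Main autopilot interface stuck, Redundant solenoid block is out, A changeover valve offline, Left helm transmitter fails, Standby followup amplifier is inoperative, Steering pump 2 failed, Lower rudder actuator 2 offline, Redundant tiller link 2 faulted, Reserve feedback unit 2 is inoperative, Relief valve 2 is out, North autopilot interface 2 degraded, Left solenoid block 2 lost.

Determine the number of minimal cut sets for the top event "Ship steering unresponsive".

Port system lost [AND]: one cut set from each child combined → 1 × 1 × 1 = 1 cut set(s).
Starboard system fails [OR]: union of children's cut sets → 3 cut set(s).
Followup chain lost [OR]: union of children's cut sets → 5 cut set(s).
Rudder loop fails [AND]: one cut set from each child combined → 1 × 1 × 1 = 1 cut set(s).
NFU path lost [OR]: union of children's cut sets → 8 cut set(s).
Pump set lost [OR]: union of children's cut sets → 10 cut set(s).
Ship steering unresponsive [AND]: one cut set from each child combined → 10 × 1 × 1 × 1 = 10 cut set(s).
Minimal cut sets: {#2 rudder actuator lost, Left solenoid block 2 lost, North autopilot interface 2 degraded, Relief valve 2 is out, Standby tiller link failed, Steering pump is out}; {Feedback unit is down, Left solenoid block 2 lost, North autopilot interface 2 degraded, Relief valve 2 is out}; {Left solenoid block 2 lost, North autopilot interface 2 degraded, Outboard relief valve offline, Relief valve 2 is out}; {Left solenoid block 2 lost, Main autopilot interface stuck, North autopilot interface 2 degraded, Relief valve 2 is out}; {Left solenoid block 2 lost, North autopilot interface 2 degraded, Redundant solenoid block is out, Relief valve 2 is out}; {A changeover valve offline, Left solenoid block 2 lost, North autopilot interface 2 degraded, Relief valve 2 is out}; {Left helm transmitter fails, Left solenoid block 2 lost, North autopilot interface 2 degraded, Relief valve 2 is out}; {Left solenoid block 2 lost, Lower rudder actuator 2 offline, North autopilot interface 2 degraded, Relief valve 2 is out, Standby followup amplifier is inoperative, Steering pump 2 failed}; {Left solenoid block 2 lost, North autopilot interface 2 degraded, Redundant tiller link 2 faulted, Relief valve 2 is out}; {Left solenoid block 2 lost, North autopilot interface 2 degraded, Relief valve 2 is out, Reserve feedback unit 2 is inoperative}.

10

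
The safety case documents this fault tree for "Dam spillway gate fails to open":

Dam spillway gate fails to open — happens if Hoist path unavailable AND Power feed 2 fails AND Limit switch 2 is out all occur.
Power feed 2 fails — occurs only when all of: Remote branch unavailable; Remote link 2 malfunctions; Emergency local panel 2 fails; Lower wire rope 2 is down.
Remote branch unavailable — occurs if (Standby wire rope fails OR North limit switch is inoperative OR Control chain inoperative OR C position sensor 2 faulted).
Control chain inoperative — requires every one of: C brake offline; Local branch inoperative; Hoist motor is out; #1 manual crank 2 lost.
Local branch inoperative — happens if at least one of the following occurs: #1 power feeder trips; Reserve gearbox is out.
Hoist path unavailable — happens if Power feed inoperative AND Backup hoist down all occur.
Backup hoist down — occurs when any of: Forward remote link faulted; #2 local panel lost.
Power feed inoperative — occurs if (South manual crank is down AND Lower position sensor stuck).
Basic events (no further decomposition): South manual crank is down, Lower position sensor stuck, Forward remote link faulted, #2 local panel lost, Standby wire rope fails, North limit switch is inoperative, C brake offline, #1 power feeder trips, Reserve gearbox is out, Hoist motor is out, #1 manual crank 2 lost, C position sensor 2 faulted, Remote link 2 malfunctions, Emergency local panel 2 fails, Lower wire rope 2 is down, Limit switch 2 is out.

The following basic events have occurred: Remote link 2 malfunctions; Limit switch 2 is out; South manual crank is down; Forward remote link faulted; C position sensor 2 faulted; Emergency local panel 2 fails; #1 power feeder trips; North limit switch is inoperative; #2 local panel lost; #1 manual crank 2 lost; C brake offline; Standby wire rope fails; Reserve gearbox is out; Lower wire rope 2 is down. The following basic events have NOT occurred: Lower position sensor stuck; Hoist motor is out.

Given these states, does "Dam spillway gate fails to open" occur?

Power feed inoperative [AND]: South manual crank is down=occurs, Lower position sensor stuck=not → not all inputs occur → does not occur.
Backup hoist down [OR]: Forward remote link faulted=occurs, #2 local panel lost=occurs → at least one input occurs → occurs.
Hoist path unavailable [AND]: Power feed inoperative=not, Backup hoist down=occurs → not all inputs occur → does not occur.
Local branch inoperative [OR]: #1 power feeder trips=occurs, Reserve gearbox is out=occurs → at least one input occurs → occurs.
Control chain inoperative [AND]: C brake offline=occurs, Local branch inoperative=occurs, Hoist motor is out=not, #1 manual crank 2 lost=occurs → not all inputs occur → does not occur.
Remote branch unavailable [OR]: Standby wire rope fails=occurs, North limit switch is inoperative=occurs, Control chain inoperative=not, C position sensor 2 faulted=occurs → at least one input occurs → occurs.
Power feed 2 fails [AND]: Remote branch unavailable=occurs, Remote link 2 malfunctions=occurs, Emergency local panel 2 fails=occurs, Lower wire rope 2 is down=occurs → all inputs occur → occurs.
Dam spillway gate fails to open [AND]: Hoist path unavailable=not, Power feed 2 fails=occurs, Limit switch 2 is out=occurs → not all inputs occur → does not occur.

No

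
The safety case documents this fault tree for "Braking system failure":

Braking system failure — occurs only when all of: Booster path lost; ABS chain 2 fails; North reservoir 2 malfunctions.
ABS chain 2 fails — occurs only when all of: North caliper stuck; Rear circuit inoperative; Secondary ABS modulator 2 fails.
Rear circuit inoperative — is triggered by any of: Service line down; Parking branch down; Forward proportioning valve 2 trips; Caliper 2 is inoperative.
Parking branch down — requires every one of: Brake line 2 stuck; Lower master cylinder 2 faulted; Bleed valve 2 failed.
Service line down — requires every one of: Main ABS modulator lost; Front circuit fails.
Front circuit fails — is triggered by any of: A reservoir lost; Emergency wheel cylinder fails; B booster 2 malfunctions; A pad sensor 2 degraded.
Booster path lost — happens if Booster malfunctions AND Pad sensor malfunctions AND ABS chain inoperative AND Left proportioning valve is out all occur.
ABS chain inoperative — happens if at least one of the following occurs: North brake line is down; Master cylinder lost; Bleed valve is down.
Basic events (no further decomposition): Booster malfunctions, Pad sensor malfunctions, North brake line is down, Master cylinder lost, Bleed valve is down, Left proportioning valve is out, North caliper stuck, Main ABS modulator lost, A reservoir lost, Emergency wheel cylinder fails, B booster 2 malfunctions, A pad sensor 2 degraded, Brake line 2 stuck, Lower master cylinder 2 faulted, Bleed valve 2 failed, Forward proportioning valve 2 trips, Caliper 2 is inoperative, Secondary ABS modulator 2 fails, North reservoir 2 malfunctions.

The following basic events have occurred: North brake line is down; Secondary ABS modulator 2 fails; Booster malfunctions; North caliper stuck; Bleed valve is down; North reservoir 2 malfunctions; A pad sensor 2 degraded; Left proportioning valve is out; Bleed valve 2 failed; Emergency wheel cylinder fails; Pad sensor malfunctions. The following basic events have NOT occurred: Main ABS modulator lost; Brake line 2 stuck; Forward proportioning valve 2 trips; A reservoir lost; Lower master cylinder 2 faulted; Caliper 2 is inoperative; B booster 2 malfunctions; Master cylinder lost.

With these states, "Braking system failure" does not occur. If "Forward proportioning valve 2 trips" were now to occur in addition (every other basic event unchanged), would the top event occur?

Yes

Counterfactual: set "Forward proportioning valve 2 trips" to occurred.
ABS chain inoperative [OR]: North brake line is down=occurs, Master cylinder lost=not, Bleed valve is down=occurs → at least one input occurs → occurs.
Booster path lost [AND]: Booster malfunctions=occurs, Pad sensor malfunctions=occurs, ABS chain inoperative=occurs, Left proportioning valve is out=occurs → all inputs occur → occurs.
Front circuit fails [OR]: A reservoir lost=not, Emergency wheel cylinder fails=occurs, B booster 2 malfunctions=not, A pad sensor 2 degraded=occurs → at least one input occurs → occurs.
Service line down [AND]: Main ABS modulator lost=not, Front circuit fails=occurs → not all inputs occur → does not occur.
Parking branch down [AND]: Brake line 2 stuck=not, Lower master cylinder 2 faulted=not, Bleed valve 2 failed=occurs → not all inputs occur → does not occur.
Rear circuit inoperative [OR]: Service line down=not, Parking branch down=not, Forward proportioning valve 2 trips=occurs, Caliper 2 is inoperative=not → at least one input occurs → occurs.
ABS chain 2 fails [AND]: North caliper stuck=occurs, Rear circuit inoperative=occurs, Secondary ABS modulator 2 fails=occurs → all inputs occur → occurs.
Braking system failure [AND]: Booster path lost=occurs, ABS chain 2 fails=occurs, North reservoir 2 malfunctions=occurs → all inputs occur → occurs.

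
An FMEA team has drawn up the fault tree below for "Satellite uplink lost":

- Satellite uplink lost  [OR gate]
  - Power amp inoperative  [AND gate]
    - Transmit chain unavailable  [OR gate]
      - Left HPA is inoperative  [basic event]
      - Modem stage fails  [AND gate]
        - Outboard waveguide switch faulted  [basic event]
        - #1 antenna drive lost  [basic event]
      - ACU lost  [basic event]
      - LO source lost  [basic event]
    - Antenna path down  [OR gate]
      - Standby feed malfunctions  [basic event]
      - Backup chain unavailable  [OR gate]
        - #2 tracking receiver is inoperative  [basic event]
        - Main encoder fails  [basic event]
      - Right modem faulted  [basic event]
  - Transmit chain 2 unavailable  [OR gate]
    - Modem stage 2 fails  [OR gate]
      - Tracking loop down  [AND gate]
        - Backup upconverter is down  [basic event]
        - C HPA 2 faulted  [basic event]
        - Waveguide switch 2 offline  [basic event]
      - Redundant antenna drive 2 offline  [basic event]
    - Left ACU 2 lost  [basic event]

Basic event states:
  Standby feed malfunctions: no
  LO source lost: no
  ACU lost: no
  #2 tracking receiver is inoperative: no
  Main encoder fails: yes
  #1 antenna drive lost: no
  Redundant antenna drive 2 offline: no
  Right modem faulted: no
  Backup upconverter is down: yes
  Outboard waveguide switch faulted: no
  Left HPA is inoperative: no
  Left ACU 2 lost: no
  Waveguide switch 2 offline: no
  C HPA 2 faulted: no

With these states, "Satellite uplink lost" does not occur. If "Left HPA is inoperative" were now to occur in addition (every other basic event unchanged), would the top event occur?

Counterfactual: set "Left HPA is inoperative" to occurred.
Modem stage fails [AND]: Outboard waveguide switch faulted=not, #1 antenna drive lost=not → not all inputs occur → does not occur.
Transmit chain unavailable [OR]: Left HPA is inoperative=occurs, Modem stage fails=not, ACU lost=not, LO source lost=not → at least one input occurs → occurs.
Backup chain unavailable [OR]: #2 tracking receiver is inoperative=not, Main encoder fails=occurs → at least one input occurs → occurs.
Antenna path down [OR]: Standby feed malfunctions=not, Backup chain unavailable=occurs, Right modem faulted=not → at least one input occurs → occurs.
Power amp inoperative [AND]: Transmit chain unavailable=occurs, Antenna path down=occurs → all inputs occur → occurs.
Tracking loop down [AND]: Backup upconverter is down=occurs, C HPA 2 faulted=not, Waveguide switch 2 offline=not → not all inputs occur → does not occur.
Modem stage 2 fails [OR]: Tracking loop down=not, Redundant antenna drive 2 offline=not → no input occurs → does not occur.
Transmit chain 2 unavailable [OR]: Modem stage 2 fails=not, Left ACU 2 lost=not → no input occurs → does not occur.
Satellite uplink lost [OR]: Power amp inoperative=occurs, Transmit chain 2 unavailable=not → at least one input occurs → occurs.

Yes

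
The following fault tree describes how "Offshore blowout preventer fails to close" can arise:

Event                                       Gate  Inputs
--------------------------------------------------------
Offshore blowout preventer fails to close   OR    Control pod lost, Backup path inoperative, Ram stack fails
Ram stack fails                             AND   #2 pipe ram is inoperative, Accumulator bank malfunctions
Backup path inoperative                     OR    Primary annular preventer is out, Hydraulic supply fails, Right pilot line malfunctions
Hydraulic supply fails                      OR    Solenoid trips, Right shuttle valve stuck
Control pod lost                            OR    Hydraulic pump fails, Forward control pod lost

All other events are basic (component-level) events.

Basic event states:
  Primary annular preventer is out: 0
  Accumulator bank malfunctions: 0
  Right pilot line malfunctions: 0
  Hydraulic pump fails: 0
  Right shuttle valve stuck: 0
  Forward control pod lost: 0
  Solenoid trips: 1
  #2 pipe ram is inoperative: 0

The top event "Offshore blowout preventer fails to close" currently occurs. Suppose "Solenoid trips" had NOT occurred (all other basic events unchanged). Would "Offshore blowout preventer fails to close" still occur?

Counterfactual: set "Solenoid trips" to not occurred.
Control pod lost [OR]: Hydraulic pump fails=not, Forward control pod lost=not → no input occurs → does not occur.
Hydraulic supply fails [OR]: Solenoid trips=not, Right shuttle valve stuck=not → no input occurs → does not occur.
Backup path inoperative [OR]: Primary annular preventer is out=not, Hydraulic supply fails=not, Right pilot line malfunctions=not → no input occurs → does not occur.
Ram stack fails [AND]: #2 pipe ram is inoperative=not, Accumulator bank malfunctions=not → not all inputs occur → does not occur.
Offshore blowout preventer fails to close [OR]: Control pod lost=not, Backup path inoperative=not, Ram stack fails=not → no input occurs → does not occur.

No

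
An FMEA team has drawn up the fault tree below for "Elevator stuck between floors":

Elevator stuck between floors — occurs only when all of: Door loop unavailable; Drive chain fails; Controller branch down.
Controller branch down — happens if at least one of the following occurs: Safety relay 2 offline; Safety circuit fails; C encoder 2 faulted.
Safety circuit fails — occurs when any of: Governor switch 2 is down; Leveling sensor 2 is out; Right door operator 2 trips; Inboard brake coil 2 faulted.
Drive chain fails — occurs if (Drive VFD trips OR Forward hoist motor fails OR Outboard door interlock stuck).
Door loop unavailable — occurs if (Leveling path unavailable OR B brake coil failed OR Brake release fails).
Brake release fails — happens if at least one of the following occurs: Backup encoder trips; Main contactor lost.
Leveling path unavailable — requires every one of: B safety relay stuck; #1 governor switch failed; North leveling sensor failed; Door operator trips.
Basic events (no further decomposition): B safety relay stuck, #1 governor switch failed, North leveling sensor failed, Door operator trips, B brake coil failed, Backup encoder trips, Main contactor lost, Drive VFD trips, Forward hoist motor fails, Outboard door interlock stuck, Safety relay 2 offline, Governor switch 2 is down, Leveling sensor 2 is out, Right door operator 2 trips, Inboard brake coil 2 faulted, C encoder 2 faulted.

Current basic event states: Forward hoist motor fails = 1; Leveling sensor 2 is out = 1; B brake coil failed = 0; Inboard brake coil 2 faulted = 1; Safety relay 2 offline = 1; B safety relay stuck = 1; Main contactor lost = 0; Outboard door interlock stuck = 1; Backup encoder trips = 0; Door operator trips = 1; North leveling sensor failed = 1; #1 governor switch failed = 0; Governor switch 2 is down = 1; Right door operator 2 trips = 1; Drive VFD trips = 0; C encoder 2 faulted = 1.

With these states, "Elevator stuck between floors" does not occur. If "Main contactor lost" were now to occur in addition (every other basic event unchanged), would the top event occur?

Yes

Counterfactual: set "Main contactor lost" to occurred.
Leveling path unavailable [AND]: B safety relay stuck=occurs, #1 governor switch failed=not, North leveling sensor failed=occurs, Door operator trips=occurs → not all inputs occur → does not occur.
Brake release fails [OR]: Backup encoder trips=not, Main contactor lost=occurs → at least one input occurs → occurs.
Door loop unavailable [OR]: Leveling path unavailable=not, B brake coil failed=not, Brake release fails=occurs → at least one input occurs → occurs.
Drive chain fails [OR]: Drive VFD trips=not, Forward hoist motor fails=occurs, Outboard door interlock stuck=occurs → at least one input occurs → occurs.
Safety circuit fails [OR]: Governor switch 2 is down=occurs, Leveling sensor 2 is out=occurs, Right door operator 2 trips=occurs, Inboard brake coil 2 faulted=occurs → at least one input occurs → occurs.
Controller branch down [OR]: Safety relay 2 offline=occurs, Safety circuit fails=occurs, C encoder 2 faulted=occurs → at least one input occurs → occurs.
Elevator stuck between floors [AND]: Door loop unavailable=occurs, Drive chain fails=occurs, Controller branch down=occurs → all inputs occur → occurs.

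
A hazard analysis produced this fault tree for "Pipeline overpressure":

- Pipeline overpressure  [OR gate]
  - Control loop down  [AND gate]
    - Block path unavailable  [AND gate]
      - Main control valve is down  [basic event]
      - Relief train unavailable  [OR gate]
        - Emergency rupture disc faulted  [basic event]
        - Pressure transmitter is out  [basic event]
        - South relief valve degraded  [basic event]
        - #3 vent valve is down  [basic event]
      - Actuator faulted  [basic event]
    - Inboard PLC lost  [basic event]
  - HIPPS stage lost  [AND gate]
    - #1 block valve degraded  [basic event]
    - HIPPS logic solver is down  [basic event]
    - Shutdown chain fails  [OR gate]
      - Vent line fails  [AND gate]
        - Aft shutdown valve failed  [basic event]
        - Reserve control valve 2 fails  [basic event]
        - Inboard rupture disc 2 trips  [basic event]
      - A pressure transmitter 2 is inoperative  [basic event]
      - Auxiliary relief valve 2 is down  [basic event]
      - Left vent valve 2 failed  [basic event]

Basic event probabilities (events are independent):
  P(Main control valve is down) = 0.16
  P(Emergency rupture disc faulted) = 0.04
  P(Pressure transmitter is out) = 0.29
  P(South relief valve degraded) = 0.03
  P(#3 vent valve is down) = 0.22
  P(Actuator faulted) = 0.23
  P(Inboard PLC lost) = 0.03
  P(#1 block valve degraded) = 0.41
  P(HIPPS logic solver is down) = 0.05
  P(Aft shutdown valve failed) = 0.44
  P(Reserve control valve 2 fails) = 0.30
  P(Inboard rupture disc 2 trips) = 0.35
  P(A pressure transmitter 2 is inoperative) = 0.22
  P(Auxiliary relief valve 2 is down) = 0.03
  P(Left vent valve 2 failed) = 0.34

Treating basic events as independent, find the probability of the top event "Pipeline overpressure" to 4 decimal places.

0.0113

P(Relief train unavailable) [OR] = 1 − (1−0.04) × (1−0.29) × (1−0.03) × (1−0.22) = 0.484301
P(Block path unavailable) [AND] = 0.16 × 0.484301 × 0.23 = 0.017822
P(Control loop down) [AND] = 0.017822 × 0.03 = 0.000535
P(Vent line fails) [AND] = 0.44 × 0.30 × 0.35 = 0.046200
P(Shutdown chain fails) [OR] = 1 − (1−0.046200) × (1−0.22) × (1−0.03) × (1−0.34) = 0.523714
P(HIPPS stage lost) [AND] = 0.41 × 0.05 × 0.523714 = 0.010736
P(Pipeline overpressure) [OR] = 1 − (1−0.000535) × (1−0.010736) = 0.011265
Rounded to 4 decimal places: P(Pipeline overpressure) ≈ 0.0113.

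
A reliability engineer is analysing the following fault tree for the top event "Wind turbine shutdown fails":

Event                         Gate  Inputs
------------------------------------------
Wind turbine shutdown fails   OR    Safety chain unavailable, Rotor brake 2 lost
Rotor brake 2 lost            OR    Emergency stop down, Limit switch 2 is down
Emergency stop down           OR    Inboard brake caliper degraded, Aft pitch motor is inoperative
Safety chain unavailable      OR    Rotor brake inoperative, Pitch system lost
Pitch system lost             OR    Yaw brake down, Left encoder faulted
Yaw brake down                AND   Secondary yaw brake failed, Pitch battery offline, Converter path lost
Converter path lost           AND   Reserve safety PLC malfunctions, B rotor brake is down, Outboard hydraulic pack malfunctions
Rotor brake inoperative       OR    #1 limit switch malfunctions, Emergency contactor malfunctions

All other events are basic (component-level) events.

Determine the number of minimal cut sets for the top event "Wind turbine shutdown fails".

Rotor brake inoperative [OR]: union of children's cut sets → 2 cut set(s).
Converter path lost [AND]: one cut set from each child combined → 1 × 1 × 1 = 1 cut set(s).
Yaw brake down [AND]: one cut set from each child combined → 1 × 1 × 1 = 1 cut set(s).
Pitch system lost [OR]: union of children's cut sets → 2 cut set(s).
Safety chain unavailable [OR]: union of children's cut sets → 4 cut set(s).
Emergency stop down [OR]: union of children's cut sets → 2 cut set(s).
Rotor brake 2 lost [OR]: union of children's cut sets → 3 cut set(s).
Wind turbine shutdown fails [OR]: union of children's cut sets → 7 cut set(s).
Minimal cut sets: {#1 limit switch malfunctions}; {Emergency contactor malfunctions}; {B rotor brake is down, Outboard hydraulic pack malfunctions, Pitch battery offline, Reserve safety PLC malfunctions, Secondary yaw brake failed}; {Left encoder faulted}; {Inboard brake caliper degraded}; {Aft pitch motor is inoperative}; {Limit switch 2 is down}.

7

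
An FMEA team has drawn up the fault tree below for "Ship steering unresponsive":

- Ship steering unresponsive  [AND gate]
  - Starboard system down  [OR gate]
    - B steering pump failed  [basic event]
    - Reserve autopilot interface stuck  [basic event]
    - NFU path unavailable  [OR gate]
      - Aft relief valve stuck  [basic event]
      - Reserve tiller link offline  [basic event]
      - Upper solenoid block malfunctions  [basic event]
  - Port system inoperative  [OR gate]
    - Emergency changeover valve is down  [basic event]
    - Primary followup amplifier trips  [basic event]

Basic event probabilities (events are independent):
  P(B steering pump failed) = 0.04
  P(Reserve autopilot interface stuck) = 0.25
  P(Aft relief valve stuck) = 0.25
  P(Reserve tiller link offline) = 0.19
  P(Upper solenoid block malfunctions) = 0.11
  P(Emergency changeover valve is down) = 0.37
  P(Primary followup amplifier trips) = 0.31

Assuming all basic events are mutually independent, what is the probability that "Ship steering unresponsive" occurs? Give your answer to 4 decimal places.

0.3452

P(NFU path unavailable) [OR] = 1 − (1−0.25) × (1−0.19) × (1−0.11) = 0.459325
P(Starboard system down) [OR] = 1 − (1−0.04) × (1−0.25) × (1−0.459325) = 0.610714
P(Port system inoperative) [OR] = 1 − (1−0.37) × (1−0.31) = 0.565300
P(Ship steering unresponsive) [AND] = 0.610714 × 0.565300 = 0.345237
Rounded to 4 decimal places: P(Ship steering unresponsive) ≈ 0.3452.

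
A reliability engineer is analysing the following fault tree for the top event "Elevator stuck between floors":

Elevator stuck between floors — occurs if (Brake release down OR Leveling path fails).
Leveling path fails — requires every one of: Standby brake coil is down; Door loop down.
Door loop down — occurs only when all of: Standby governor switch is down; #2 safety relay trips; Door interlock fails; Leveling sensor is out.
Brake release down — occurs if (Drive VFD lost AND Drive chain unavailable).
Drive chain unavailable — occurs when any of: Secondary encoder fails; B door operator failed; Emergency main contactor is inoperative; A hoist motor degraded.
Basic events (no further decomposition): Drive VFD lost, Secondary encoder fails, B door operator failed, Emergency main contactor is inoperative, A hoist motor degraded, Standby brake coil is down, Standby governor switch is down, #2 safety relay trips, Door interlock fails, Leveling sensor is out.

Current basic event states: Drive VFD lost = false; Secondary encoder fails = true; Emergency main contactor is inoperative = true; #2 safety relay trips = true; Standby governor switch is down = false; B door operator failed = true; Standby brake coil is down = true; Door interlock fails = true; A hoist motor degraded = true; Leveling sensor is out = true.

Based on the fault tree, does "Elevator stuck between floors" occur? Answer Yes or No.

Drive chain unavailable [OR]: Secondary encoder fails=occurs, B door operator failed=occurs, Emergency main contactor is inoperative=occurs, A hoist motor degraded=occurs → at least one input occurs → occurs.
Brake release down [AND]: Drive VFD lost=not, Drive chain unavailable=occurs → not all inputs occur → does not occur.
Door loop down [AND]: Standby governor switch is down=not, #2 safety relay trips=occurs, Door interlock fails=occurs, Leveling sensor is out=occurs → not all inputs occur → does not occur.
Leveling path fails [AND]: Standby brake coil is down=occurs, Door loop down=not → not all inputs occur → does not occur.
Elevator stuck between floors [OR]: Brake release down=not, Leveling path fails=not → no input occurs → does not occur.

No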